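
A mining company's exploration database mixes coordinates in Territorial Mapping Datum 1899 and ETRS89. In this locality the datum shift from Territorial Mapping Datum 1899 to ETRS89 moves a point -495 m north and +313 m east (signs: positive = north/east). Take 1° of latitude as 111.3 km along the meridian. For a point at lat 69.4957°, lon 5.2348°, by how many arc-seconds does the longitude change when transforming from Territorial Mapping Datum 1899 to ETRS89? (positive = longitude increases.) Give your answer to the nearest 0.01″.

Δλ = 28.90″

At latitude 69.4957°, cos φ = 0.350278.
1° of longitude at this latitude = 111.3 × cos φ = 38.99 km, so Δλ = 313.0 / 38985.9 = 0.0080285° = 28.903″.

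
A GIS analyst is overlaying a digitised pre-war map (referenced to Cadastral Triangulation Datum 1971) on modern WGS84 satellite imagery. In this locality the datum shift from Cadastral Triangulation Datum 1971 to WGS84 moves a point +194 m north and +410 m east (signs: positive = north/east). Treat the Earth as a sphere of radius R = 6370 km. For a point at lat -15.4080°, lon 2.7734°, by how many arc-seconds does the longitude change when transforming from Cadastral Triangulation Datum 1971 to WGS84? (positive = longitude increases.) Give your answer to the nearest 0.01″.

At latitude -15.4080°, cos φ = 0.964058.
One radian of longitude at latitude φ spans R cos φ, so Δλ = ΔE / (R cos φ) = 410.0 / (6370000 × 0.964058) = 6.6764e-05 rad = 13.771″.

Δλ = 13.77″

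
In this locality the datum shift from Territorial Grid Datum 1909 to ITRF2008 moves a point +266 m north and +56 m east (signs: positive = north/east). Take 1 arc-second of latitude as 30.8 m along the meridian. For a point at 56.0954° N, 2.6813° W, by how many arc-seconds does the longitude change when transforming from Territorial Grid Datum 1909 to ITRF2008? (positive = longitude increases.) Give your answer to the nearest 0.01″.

Δλ = 3.26″

At latitude 56.0954°, cos φ = 0.557812.
1″ of longitude at this latitude = 30.80 × cos φ = 17.1806 m, so Δλ = 56.0 / 17.1806 = 3.259″.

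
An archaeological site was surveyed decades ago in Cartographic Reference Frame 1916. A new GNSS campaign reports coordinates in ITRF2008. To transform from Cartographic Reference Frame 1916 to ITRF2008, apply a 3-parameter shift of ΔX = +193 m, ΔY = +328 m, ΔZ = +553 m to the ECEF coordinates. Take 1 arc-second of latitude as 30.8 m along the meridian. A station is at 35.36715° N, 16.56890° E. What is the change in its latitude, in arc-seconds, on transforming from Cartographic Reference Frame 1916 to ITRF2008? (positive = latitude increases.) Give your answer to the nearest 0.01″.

Δφ = 9.41″

sin φ = 0.578814, cos φ = 0.815460, sin λ = 0.285168, cos λ = 0.958478.
North component: ΔN = −sin φ cos λ·ΔX − sin φ sin λ·ΔY + cos φ·ΔZ = −(0.578814)(0.958478)(193) − (0.578814)(0.285168)(328) + (0.815460)(553) = 289.74 m.
1° of latitude spans 3600 × 30.80 = 110880 m, so Δφ = 289.74 / 110880 × 3600 = 9.407″.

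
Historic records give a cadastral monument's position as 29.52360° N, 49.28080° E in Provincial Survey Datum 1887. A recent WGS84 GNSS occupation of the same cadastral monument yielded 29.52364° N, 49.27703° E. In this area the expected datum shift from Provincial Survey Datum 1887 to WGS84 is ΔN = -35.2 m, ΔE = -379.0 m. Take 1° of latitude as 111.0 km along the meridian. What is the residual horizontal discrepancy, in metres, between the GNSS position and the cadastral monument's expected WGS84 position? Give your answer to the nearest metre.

Observed coordinate differences: Δφ = +0.00004°, Δλ = -0.00377°.
Converting to metres (1° lat = 111000 m, cos φ = 0.870153): observed ΔN = 4.4 m, observed ΔE = -364.1 m.
Subtracting the expected shift leaves a residual of 4.4 − (-35.2) = 39.6 m north and -364.1 − (-379.0) = 14.9 m east.
Residual distance = √(39.6² + 14.9²) = 42.3 m.

42 m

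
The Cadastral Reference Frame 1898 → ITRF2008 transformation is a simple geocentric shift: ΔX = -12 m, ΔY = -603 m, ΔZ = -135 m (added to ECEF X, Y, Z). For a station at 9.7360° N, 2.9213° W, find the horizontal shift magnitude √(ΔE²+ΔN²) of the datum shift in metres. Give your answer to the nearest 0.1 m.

At φ = 9.7360°, λ = -2.9213°: sin φ = 0.169109, cos φ = 0.985597, sin λ = -0.050964, cos λ = 0.998700.
ΔE = −sin λ·ΔX + cos λ·ΔY = −(-0.050964)·(-12) + (0.998700)·(-603) = -602.83 m.
ΔN = −sin φ cos λ·ΔX − sin φ sin λ·ΔY + cos φ·ΔZ = −(0.169109)(0.998700)(-12) − (0.169109)(-0.050964)(-603) + (0.985597)(-135) = -136.23 m.
Horizontal magnitude = √(ΔE² + ΔN²) = √((-602.83)² + (-136.23)²) = 618.03 m.

618.0 m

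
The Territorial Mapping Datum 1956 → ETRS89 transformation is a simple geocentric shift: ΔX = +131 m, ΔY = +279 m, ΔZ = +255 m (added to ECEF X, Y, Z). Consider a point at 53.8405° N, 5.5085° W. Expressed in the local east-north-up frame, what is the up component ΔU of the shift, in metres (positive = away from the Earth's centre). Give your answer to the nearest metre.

ΔU = 267 m

At φ = 53.8405°, λ = -5.5085°: sin φ = 0.807378, cos φ = 0.590035, sin λ = -0.095993, cos λ = 0.995382.
ΔU = cos φ cos λ·ΔX + cos φ sin λ·ΔY + sin φ·ΔZ = (0.590035)(0.995382)(131) + (0.590035)(-0.095993)(279) + (0.807378)(255) = 267.02 m.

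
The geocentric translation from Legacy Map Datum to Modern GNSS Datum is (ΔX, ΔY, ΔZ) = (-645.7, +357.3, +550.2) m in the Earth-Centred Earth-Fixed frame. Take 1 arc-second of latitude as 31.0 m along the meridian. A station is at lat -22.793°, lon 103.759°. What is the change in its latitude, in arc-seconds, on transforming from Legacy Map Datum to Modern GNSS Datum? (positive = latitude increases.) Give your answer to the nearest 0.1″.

sin φ = -0.387403, cos φ = 0.921910, sin λ = 0.971305, cos λ = -0.237838.
North component: ΔN = −sin φ cos λ·ΔX − sin φ sin λ·ΔY + cos φ·ΔZ = −(-0.387403)(-0.237838)(-645.7) − (-0.387403)(0.971305)(357.3) + (0.921910)(550.2) = 701.18 m.
1° of latitude spans 3600 × 31.00 = 111600 m, so Δφ = 701.18 / 111600 × 3600 = 22.619″.

Δφ = 22.6″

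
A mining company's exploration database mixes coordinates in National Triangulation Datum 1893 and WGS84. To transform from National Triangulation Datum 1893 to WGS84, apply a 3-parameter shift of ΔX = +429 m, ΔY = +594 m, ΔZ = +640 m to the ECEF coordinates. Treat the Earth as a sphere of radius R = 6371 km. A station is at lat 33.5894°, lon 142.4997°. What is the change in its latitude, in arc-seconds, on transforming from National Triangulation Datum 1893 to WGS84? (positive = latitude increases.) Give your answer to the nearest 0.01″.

sin φ = 0.553237, cos φ = 0.833024, sin λ = 0.608766, cos λ = -0.793350.
North component: ΔN = −sin φ cos λ·ΔX − sin φ sin λ·ΔY + cos φ·ΔZ = −(0.553237)(-0.793350)(429) − (0.553237)(0.608766)(594) + (0.833024)(640) = 521.37 m.
1° of latitude spans πR/180 = 111195 m, so Δφ = 521.37 / 111195 × 3600 = 16.880″.

Δφ = 16.88″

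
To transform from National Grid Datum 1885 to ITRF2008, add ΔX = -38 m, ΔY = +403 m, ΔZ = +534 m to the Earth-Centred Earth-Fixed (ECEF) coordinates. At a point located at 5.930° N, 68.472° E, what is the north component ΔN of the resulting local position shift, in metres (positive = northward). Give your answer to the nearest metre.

ΔN = 494 m

The local north axis is (−sin φ cos λ, −sin φ sin λ, cos φ), giving ΔN = 1.441 − 38.731 + 531.142 = 493.85 m.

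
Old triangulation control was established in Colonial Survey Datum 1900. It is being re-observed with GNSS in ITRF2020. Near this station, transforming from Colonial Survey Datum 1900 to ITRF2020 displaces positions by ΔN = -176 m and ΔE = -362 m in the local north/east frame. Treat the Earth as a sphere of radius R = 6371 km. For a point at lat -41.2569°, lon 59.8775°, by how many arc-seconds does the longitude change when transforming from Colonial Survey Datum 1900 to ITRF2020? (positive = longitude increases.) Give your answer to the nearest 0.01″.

At latitude -41.2569°, cos φ = 0.751760.
One radian of longitude at latitude φ spans R cos φ, so Δλ = ΔE / (R cos φ) = -362.0 / (6371000 × 0.751760) = -7.5583e-05 rad = -15.590″.

Δλ = -15.59″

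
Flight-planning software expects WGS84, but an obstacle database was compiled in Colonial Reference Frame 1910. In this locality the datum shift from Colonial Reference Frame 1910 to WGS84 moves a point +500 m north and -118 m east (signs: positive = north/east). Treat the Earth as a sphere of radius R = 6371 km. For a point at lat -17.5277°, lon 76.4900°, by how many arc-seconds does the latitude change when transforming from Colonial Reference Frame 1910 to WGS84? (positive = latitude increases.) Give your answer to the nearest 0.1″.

On a sphere of radius R, 1 rad of latitude = R, so Δφ = ΔN / R = 500.0 / 6371000 = 7.8481e-05 rad = 16.188″.

Δφ = 16.2″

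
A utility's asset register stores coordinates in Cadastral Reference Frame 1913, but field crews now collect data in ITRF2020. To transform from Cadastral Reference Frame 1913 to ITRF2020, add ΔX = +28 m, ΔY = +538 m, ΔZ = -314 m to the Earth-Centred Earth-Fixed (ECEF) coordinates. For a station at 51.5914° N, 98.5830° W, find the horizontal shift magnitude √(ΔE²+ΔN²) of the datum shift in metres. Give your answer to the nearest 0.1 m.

231.1 m

At φ = 51.5914°, λ = -98.5830°: sin φ = 0.783600, cos φ = 0.621265, sin λ = -0.988801, cos λ = -0.149242.
ΔE = −sin λ·ΔX + cos λ·ΔY = −(-0.988801)·(28) + (-0.149242)·(538) = -52.61 m.
ΔN = −sin φ cos λ·ΔX − sin φ sin λ·ΔY + cos φ·ΔZ = −(0.783600)(-0.149242)(28) − (0.783600)(-0.988801)(538) + (0.621265)(-314) = 225.05 m.
Horizontal magnitude = √(ΔE² + ΔN²) = √((-52.61)² + 225.05²) = 231.12 m.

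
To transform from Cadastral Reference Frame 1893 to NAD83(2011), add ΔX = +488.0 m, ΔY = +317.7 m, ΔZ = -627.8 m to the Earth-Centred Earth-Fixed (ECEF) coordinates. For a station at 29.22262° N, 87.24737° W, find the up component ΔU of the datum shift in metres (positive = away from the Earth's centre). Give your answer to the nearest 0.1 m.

ΔU = -563.0 m

The local up (radial) axis is (cos φ cos λ, cos φ sin λ, sin φ), giving ΔU = 20.453 − 276.946 − 306.495 = -562.99 m.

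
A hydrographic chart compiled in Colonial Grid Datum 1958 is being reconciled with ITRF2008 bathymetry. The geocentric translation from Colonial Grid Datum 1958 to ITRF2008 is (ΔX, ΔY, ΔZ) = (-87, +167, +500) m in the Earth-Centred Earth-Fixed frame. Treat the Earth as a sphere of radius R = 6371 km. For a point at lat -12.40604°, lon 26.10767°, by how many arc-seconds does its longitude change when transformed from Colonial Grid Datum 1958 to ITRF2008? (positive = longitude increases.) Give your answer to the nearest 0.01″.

sin φ = -0.214838, cos φ = 0.976650, sin λ = 0.440059, cos λ = 0.897969.
East component: ΔE = −sin λ·ΔX + cos λ·ΔY = −(0.440059)(-87) + (0.897969)(167) = 188.25 m.
1° of latitude spans πR/180 = 111195 m; at latitude φ, 1° of longitude spans that × cos φ = 108598.5 m, so Δλ = 188.25 / 108598.5 × 3600 = 6.240″.

Δλ = 6.24″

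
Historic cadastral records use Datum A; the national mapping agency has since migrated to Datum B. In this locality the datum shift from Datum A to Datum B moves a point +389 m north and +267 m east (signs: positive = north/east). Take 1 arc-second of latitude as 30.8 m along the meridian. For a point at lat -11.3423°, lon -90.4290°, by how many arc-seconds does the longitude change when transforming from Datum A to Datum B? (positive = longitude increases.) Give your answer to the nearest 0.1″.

Δλ = 8.8″

At latitude -11.3423°, cos φ = 0.980470.
1″ of longitude at this latitude = 30.80 × cos φ = 30.1985 m, so Δλ = 267.0 / 30.1985 = 8.842″.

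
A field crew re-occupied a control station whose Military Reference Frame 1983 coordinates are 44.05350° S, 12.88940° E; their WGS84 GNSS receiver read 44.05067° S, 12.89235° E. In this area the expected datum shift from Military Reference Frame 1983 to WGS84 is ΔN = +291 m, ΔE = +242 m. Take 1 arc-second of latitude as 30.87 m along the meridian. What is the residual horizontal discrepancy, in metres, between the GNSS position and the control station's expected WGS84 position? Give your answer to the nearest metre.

24 m

Observed coordinate differences: Δφ = +0.00283°, Δλ = +0.00295°.
Converting to metres (1° lat = 111132 m, cos φ = 0.718691): observed ΔN = 314.5 m, observed ΔE = 235.6 m.
Subtracting the expected shift leaves a residual of 314.5 − (291) = 23.5 m north and 235.6 − (242) = -6.4 m east.
Residual distance = √(23.5² + (-6.4)²) = 24.4 m.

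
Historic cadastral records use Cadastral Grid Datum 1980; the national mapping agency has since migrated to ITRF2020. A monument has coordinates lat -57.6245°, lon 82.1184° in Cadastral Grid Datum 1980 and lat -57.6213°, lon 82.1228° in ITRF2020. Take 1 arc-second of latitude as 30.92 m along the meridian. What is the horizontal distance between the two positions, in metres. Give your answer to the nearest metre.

Δφ = -57.6213° − -57.6245° = +0.0032°; Δλ = 82.1228° − 82.1184° = +0.0044°.
1° of latitude = 3600 × 30.92 = 111312 m.
ΔN = Δφ × 111312 = 356.2 m; ΔE = Δλ × 111312 × cos(-57.6245°) = +0.0044 × 111312 × 0.535466 = 262.3 m.
Distance = √(ΔE² + ΔN²) = √(262.3² + 356.2²) = 442.3 m.

442 m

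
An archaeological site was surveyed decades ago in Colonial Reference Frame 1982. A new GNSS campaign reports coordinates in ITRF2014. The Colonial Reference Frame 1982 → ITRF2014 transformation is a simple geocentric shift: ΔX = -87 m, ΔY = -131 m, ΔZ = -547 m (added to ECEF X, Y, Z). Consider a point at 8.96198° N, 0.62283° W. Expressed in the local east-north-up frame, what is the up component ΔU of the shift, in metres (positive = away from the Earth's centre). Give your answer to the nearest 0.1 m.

ΔU = -169.7 m

At φ = 8.96198°, λ = -0.62283°: sin φ = 0.155779, cos φ = 0.987792, sin λ = -0.010870, cos λ = 0.999941.
ΔU = cos φ cos λ·ΔX + cos φ sin λ·ΔY + sin φ·ΔZ = (0.987792)(0.999941)(-87) + (0.987792)(-0.010870)(-131) + (0.155779)(-547) = -169.74 m.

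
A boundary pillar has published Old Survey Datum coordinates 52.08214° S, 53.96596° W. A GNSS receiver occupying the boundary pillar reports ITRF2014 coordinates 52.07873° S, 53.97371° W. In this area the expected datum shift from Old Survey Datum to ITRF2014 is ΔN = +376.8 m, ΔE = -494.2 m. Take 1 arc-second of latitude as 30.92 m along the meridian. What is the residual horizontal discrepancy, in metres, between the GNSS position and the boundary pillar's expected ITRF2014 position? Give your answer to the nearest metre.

Observed coordinate differences: Δφ = +0.00341°, Δλ = -0.00775°.
Converting to metres (1° lat = 111312 m, cos φ = 0.614531): observed ΔN = 379.6 m, observed ΔE = -530.1 m.
Subtracting the expected shift leaves a residual of 379.6 − (376.8) = 2.8 m north and -530.1 − (-494.2) = -35.9 m east.
Residual distance = √(2.8² + (-35.9)²) = 36.0 m.

36 m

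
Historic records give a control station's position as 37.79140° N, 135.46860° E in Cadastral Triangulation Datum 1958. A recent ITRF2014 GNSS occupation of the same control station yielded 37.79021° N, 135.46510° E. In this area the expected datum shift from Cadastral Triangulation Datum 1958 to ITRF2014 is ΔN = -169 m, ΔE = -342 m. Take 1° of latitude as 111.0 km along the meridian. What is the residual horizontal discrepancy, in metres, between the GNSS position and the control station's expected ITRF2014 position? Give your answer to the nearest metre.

51 m

Observed coordinate differences: Δφ = -0.00119°, Δλ = -0.00350°.
Converting to metres (1° lat = 111000 m, cos φ = 0.790247): observed ΔN = -132.1 m, observed ΔE = -307.0 m.
Subtracting the expected shift leaves a residual of -132.1 − (-169) = 36.9 m north and -307.0 − (-342) = 35.0 m east.
Residual distance = √(36.9² + 35.0²) = 50.9 m.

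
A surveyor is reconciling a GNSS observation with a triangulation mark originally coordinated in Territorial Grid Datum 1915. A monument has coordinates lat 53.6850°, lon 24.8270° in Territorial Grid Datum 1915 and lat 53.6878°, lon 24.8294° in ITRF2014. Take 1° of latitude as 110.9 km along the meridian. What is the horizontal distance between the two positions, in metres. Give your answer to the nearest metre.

Δφ = 53.6878° − 53.6850° = +0.0028°; Δλ = 24.8294° − 24.8270° = +0.0024°.
ΔN = Δφ × 110900 = 310.5 m; ΔE = Δλ × 110900 × cos(53.6850°) = +0.0024 × 110900 × 0.592224 = 157.6 m.
Distance = √(ΔE² + ΔN²) = √(157.6² + 310.5²) = 348.2 m.

348 m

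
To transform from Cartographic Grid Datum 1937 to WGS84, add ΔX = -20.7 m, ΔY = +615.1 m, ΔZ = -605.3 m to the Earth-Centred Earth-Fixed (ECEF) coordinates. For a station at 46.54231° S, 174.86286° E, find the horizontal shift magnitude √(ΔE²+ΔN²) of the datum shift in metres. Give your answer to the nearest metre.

710 m

At φ = -46.54231°, λ = 174.86286°: sin φ = -0.725882, cos φ = 0.687819, sin λ = 0.089540, cos λ = -0.995983.
ΔE = −sin λ·ΔX + cos λ·ΔY = −(0.089540)·(-20.7) + (-0.995983)·(615.1) = -610.78 m.
ΔN = −sin φ cos λ·ΔX − sin φ sin λ·ΔY + cos φ·ΔZ = −(-0.725882)(-0.995983)(-20.7) − (-0.725882)(0.089540)(615.1) + (0.687819)(-605.3) = -361.39 m.
Horizontal magnitude = √(ΔE² + ΔN²) = √((-610.78)² + (-361.39)²) = 709.68 m.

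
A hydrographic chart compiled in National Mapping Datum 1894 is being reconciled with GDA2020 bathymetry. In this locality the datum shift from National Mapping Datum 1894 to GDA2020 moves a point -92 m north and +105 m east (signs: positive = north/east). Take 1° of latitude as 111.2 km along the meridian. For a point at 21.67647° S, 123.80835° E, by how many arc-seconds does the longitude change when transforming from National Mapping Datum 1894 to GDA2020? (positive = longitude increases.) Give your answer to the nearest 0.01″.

At latitude -21.67647°, cos φ = 0.929284.
1° of longitude at this latitude = 111.2 × cos φ = 103.34 km, so Δλ = 105.0 / 103336.4 = 0.0010161° = 3.658″.

Δλ = 3.66″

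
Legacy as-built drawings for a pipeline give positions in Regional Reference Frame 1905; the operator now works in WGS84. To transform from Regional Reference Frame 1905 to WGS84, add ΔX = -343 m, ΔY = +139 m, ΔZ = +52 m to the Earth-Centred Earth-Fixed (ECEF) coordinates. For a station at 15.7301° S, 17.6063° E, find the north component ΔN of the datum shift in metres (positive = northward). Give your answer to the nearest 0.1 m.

The local north axis is (−sin φ cos λ, −sin φ sin λ, cos φ), giving ΔN = -88.634 + 11.398 + 50.053 = -27.18 m.

ΔN = -27.2 m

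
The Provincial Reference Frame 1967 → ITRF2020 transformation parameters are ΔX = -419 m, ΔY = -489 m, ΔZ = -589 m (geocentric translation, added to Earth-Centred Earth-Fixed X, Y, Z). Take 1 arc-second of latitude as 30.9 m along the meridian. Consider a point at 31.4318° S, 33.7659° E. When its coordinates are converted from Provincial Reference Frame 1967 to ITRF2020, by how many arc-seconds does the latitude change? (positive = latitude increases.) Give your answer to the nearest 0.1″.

sin φ = -0.521483, cos φ = 0.853261, sin λ = 0.555801, cos λ = 0.831315.
North component: ΔN = −sin φ cos λ·ΔX − sin φ sin λ·ΔY + cos φ·ΔZ = −(-0.521483)(0.831315)(-419) − (-0.521483)(0.555801)(-489) + (0.853261)(-589) = -825.95 m.
1° of latitude spans 3600 × 30.90 = 111240 m, so Δφ = -825.95 / 111240 × 3600 = -26.730″.

Δφ = -26.7″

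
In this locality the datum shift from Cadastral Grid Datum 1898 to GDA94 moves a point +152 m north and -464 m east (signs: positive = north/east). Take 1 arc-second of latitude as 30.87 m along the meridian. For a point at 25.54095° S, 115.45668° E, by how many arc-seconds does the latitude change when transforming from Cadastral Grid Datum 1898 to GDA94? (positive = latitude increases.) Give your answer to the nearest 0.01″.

Δφ = 4.92″

1″ of latitude = 30.87 m, so Δφ = 152.0 / 30.87 = 4.924″.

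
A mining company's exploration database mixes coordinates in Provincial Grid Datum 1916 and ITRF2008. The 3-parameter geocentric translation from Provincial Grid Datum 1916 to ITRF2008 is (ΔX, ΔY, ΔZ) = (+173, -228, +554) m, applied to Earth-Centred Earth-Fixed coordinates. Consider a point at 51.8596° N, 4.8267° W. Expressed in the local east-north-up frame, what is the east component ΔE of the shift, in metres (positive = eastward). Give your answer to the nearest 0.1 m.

ΔE = -212.6 m

The local east axis at (φ, λ) is (−sin λ, cos λ, 0), so ΔE = −sin(-4.8267°)·173 + cos(-4.8267°)·(-228) = -212.63 m.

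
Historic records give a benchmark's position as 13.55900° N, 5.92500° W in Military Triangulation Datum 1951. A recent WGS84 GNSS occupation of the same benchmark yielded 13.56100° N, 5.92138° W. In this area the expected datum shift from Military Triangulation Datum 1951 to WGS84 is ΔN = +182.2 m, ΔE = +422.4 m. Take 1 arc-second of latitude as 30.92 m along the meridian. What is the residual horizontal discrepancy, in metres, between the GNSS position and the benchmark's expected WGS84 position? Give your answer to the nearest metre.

51 m

Observed coordinate differences: Δφ = +0.00200°, Δλ = +0.00362°.
Converting to metres (1° lat = 111312 m, cos φ = 0.972129): observed ΔN = 222.6 m, observed ΔE = 391.7 m.
Subtracting the expected shift leaves a residual of 222.6 − (182.2) = 40.4 m north and 391.7 − (422.4) = -30.7 m east.
Residual distance = √(40.4² + (-30.7)²) = 50.7 m.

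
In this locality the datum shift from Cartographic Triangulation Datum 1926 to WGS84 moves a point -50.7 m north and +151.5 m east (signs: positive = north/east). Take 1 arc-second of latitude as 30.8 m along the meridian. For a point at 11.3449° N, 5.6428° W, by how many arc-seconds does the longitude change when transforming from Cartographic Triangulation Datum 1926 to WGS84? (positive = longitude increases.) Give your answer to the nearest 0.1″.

At latitude 11.3449°, cos φ = 0.980461.
1″ of longitude at this latitude = 30.80 × cos φ = 30.1982 m, so Δλ = 151.5 / 30.1982 = 5.017″.

Δλ = 5.0″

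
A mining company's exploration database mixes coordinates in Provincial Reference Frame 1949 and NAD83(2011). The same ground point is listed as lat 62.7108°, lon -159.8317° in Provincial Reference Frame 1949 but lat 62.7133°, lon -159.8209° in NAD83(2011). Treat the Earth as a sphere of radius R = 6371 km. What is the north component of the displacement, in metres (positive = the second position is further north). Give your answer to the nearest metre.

Δφ = 62.7133° − 62.7108° = +0.0025°; Δλ = -159.8209° − -159.8317° = +0.0108°.
1° along a meridian = πR/180 = 111195 m.
ΔN = Δφ × 111195 = 278.0 m; ΔE = Δλ × 111195 × cos(62.7108°) = +0.0108 × 111195 × 0.458482 = 550.6 m.

ΔN = 278 m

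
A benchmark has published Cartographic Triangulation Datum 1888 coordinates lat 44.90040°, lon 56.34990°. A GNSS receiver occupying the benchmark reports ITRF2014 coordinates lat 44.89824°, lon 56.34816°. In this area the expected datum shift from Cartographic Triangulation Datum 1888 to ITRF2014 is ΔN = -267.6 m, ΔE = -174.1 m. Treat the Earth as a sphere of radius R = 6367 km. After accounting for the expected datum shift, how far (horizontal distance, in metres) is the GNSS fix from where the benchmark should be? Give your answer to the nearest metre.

Observed coordinate differences: Δφ = -0.00216°, Δλ = -0.00174°.
Converting to metres (1° lat = 111125 m, cos φ = 0.708335): observed ΔN = -240.0 m, observed ΔE = -137.0 m.
Subtracting the expected shift leaves a residual of -240.0 − (-267.6) = 27.6 m north and -137.0 − (-174.1) = 37.1 m east.
Residual distance = √(27.6² + 37.1²) = 46.3 m.

46 m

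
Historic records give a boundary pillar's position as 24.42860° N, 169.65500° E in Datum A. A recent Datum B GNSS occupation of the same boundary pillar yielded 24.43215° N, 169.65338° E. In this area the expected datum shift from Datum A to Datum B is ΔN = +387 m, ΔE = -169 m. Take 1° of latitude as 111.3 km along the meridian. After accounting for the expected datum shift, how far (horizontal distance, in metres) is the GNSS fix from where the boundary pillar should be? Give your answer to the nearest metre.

9 m

Observed coordinate differences: Δφ = +0.00355°, Δλ = -0.00162°.
Converting to metres (1° lat = 111300 m, cos φ = 0.910477): observed ΔN = 395.1 m, observed ΔE = -164.2 m.
Subtracting the expected shift leaves a residual of 395.1 − (387) = 8.1 m north and -164.2 − (-169) = 4.8 m east.
Residual distance = √(8.1² + 4.8²) = 9.4 m.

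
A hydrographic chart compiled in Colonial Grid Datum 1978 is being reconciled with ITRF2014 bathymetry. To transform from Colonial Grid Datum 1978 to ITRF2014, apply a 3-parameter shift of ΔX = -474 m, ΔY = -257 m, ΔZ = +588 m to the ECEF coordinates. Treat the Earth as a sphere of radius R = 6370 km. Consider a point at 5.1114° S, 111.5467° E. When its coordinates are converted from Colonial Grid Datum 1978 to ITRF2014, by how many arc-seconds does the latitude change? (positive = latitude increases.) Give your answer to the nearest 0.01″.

sin φ = -0.089092, cos φ = 0.996023, sin λ = 0.930119, cos λ = -0.367259.
North component: ΔN = −sin φ cos λ·ΔX − sin φ sin λ·ΔY + cos φ·ΔZ = −(-0.089092)(-0.367259)(-474) − (-0.089092)(0.930119)(-257) + (0.996023)(588) = 579.87 m.
1° of latitude spans πR/180 = 111177 m, so Δφ = 579.87 / 111177 × 3600 = 18.777″.

Δφ = 18.78″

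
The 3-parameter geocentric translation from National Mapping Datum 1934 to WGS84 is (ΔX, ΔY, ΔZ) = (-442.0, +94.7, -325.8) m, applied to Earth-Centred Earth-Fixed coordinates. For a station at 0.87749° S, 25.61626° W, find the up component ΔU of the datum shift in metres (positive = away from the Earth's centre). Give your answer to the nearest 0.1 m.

The local up (radial) axis is (cos φ cos λ, cos φ sin λ, sin φ), giving ΔU = -398.509 − 40.938 + 4.989 = -434.46 m.

ΔU = -434.5 m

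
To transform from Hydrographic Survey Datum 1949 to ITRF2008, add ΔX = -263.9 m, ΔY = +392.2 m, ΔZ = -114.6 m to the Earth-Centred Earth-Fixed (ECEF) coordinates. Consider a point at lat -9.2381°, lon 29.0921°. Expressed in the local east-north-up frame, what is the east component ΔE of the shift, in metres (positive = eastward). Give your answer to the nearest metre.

At φ = -9.2381°, λ = 29.0921°: sin φ = -0.160538, cos φ = 0.987030, sin λ = 0.486215, cos λ = 0.873839.
ΔE = −sin λ·ΔX + cos λ·ΔY = −(0.486215)·(-263.9) + (0.873839)·(392.2) = 471.03 m.

ΔE = 471 m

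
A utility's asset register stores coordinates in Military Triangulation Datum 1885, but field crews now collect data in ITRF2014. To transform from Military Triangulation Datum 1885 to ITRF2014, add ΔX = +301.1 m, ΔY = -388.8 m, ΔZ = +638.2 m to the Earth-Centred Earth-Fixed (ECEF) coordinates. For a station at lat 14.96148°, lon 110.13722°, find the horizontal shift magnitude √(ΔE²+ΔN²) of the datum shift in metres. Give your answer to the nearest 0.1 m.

752.4 m

The local east axis at (φ, λ) is (−sin λ, cos λ, 0), so ΔE = −sin(110.13722°)·301.1 + cos(110.13722°)·(-388.8) = -148.84 m.
The local north axis is (−sin φ cos λ, −sin φ sin λ, cos φ), giving ΔN = 26.762 + 94.240 + 616.565 = 737.57 m.
Horizontal magnitude = √(ΔE² + ΔN²) = √((-148.84)² + 737.57²) = 752.44 m.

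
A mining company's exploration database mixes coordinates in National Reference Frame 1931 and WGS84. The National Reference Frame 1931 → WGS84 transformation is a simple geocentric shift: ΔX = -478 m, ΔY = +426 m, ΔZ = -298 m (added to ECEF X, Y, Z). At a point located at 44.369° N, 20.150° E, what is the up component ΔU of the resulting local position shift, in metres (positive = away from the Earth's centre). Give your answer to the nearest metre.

ΔU = -424 m

At φ = 44.369°, λ = 20.150°: sin φ = 0.699277, cos φ = 0.714851, sin λ = 0.344479, cos λ = 0.938794.
ΔU = cos φ cos λ·ΔX + cos φ sin λ·ΔY + sin φ·ΔZ = (0.714851)(0.938794)(-478) + (0.714851)(0.344479)(426) + (0.699277)(-298) = -424.27 m.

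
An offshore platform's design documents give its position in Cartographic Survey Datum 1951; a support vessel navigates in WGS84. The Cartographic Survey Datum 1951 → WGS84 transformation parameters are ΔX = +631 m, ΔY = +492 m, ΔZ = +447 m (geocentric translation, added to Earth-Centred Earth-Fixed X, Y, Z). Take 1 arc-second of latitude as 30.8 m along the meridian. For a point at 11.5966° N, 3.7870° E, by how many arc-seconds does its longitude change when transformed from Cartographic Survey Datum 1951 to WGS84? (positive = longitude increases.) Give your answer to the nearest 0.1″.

sin φ = 0.201020, cos φ = 0.979587, sin λ = 0.066048, cos λ = 0.997816.
East component: ΔE = −sin λ·ΔX + cos λ·ΔY = −(0.066048)(631) + (0.997816)(492) = 449.25 m.
1° of latitude spans 3600 × 30.80 = 110880 m; at latitude φ, 1° of longitude spans that × cos φ = 108616.6 m, so Δλ = 449.25 / 108616.6 × 3600 = 14.890″.

Δλ = 14.9″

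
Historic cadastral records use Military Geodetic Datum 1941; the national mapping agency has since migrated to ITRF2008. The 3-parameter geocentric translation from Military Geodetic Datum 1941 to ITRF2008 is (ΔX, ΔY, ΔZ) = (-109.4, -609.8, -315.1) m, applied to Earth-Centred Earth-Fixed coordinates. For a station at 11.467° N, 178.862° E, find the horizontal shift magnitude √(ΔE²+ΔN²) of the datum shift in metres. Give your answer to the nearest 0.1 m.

At φ = 11.467°, λ = 178.862°: sin φ = 0.198804, cos φ = 0.980039, sin λ = 0.019861, cos λ = -0.999803.
ΔE = −sin λ·ΔX + cos λ·ΔY = −(0.019861)·(-109.4) + (-0.999803)·(-609.8) = 611.85 m.
ΔN = −sin φ cos λ·ΔX − sin φ sin λ·ΔY + cos φ·ΔZ = −(0.198804)(-0.999803)(-109.4) − (0.198804)(0.019861)(-609.8) + (0.980039)(-315.1) = -328.15 m.
Horizontal magnitude = √(ΔE² + ΔN²) = √(611.85² + (-328.15)²) = 694.29 m.

694.3 m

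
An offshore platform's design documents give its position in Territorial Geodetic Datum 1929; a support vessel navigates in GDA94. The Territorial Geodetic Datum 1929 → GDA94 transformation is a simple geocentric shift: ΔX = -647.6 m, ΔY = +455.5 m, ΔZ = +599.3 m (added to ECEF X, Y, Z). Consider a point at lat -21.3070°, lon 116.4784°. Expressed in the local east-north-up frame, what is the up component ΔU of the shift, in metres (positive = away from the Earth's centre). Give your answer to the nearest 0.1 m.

ΔU = 431.1 m

The local up (radial) axis is (cos φ cos λ, cos φ sin λ, sin φ), giving ΔU = 269.003 + 379.850 − 217.765 = 431.09 m.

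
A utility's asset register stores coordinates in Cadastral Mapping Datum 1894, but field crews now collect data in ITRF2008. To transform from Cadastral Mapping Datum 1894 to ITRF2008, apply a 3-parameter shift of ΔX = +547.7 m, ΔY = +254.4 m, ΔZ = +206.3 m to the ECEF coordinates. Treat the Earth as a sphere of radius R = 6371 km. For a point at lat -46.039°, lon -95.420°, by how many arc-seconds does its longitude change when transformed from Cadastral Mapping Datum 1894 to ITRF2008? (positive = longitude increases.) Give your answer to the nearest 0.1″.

Δλ = 24.3″

sin φ = -0.719812, cos φ = 0.694169, sin λ = -0.995529, cos λ = -0.094456.
East component: ΔE = −sin λ·ΔX + cos λ·ΔY = −(-0.995529)(547.7) + (-0.094456)(254.4) = 521.22 m.
1° of latitude spans πR/180 = 111195 m; at latitude φ, 1° of longitude spans that × cos φ = 77188.0 m, so Δλ = 521.22 / 77188.0 × 3600 = 24.309″.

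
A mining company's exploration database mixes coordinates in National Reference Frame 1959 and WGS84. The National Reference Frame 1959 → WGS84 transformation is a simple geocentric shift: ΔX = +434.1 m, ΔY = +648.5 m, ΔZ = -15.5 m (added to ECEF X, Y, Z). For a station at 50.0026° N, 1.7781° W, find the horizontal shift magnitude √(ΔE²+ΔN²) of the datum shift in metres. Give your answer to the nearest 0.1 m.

The local east axis at (φ, λ) is (−sin λ, cos λ, 0), so ΔE = −sin(-1.7781°)·434.1 + cos(-1.7781°)·648.5 = 661.66 m.
The local north axis is (−sin φ cos λ, −sin φ sin λ, cos φ), giving ΔN = -332.392 + 15.415 − 9.963 = -326.94 m.
Horizontal magnitude = √(ΔE² + ΔN²) = √(661.66² + (-326.94)²) = 738.02 m.

738.0 m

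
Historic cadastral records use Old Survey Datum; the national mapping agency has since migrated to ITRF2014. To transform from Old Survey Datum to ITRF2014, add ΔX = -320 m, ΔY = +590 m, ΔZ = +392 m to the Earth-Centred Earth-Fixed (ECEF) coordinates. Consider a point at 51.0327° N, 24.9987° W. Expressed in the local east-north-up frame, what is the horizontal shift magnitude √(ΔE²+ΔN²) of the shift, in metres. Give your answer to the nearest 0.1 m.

776.5 m

The local east axis at (φ, λ) is (−sin λ, cos λ, 0), so ΔE = −sin(-24.9987°)·(-320) + cos(-24.9987°)·590 = 399.50 m.
The local north axis is (−sin φ cos λ, −sin φ sin λ, cos φ), giving ΔN = 225.493 + 193.857 + 246.520 = 665.87 m.
Horizontal magnitude = √(ΔE² + ΔN²) = √(399.50² + 665.87²) = 776.52 m.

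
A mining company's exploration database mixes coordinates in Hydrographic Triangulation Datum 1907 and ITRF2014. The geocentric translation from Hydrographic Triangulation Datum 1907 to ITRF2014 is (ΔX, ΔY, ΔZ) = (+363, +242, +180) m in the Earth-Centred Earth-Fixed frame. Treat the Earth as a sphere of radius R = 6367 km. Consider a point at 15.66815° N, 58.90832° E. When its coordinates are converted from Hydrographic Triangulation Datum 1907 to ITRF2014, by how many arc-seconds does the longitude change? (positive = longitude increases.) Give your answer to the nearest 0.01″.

sin φ = 0.270065, cos φ = 0.962842, sin λ = 0.856342, cos λ = 0.516409.
East component: ΔE = −sin λ·ΔX + cos λ·ΔY = −(0.856342)(363) + (0.516409)(242) = -185.88 m.
1° of latitude spans πR/180 = 111125 m; at latitude φ, 1° of longitude spans that × cos φ = 106995.9 m, so Δλ = -185.88 / 106995.9 × 3600 = -6.254″.

Δλ = -6.25″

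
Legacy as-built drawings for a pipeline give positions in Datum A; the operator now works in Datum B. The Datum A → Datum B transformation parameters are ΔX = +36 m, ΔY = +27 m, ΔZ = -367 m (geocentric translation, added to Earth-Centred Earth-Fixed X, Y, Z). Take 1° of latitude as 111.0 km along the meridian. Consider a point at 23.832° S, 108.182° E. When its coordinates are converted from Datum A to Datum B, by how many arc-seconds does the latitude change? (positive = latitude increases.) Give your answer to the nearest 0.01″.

sin φ = -0.404056, cos φ = 0.914734, sin λ = 0.950070, cos λ = -0.312036.
North component: ΔN = −sin φ cos λ·ΔX − sin φ sin λ·ΔY + cos φ·ΔZ = −(-0.404056)(-0.312036)(36) − (-0.404056)(0.950070)(27) + (0.914734)(-367) = -329.88 m.
1° of latitude spans 111000 m, so Δφ = -329.88 / 111000 × 3600 = -10.699″.

Δφ = -10.70″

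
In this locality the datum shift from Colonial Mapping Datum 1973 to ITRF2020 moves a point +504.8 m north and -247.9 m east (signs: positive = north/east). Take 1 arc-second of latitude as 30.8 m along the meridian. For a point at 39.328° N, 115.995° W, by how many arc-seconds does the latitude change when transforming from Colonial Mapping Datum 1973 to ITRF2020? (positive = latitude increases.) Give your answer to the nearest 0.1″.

Δφ = 16.4″

1″ of latitude = 30.80 m, so Δφ = 504.8 / 30.80 = 16.390″.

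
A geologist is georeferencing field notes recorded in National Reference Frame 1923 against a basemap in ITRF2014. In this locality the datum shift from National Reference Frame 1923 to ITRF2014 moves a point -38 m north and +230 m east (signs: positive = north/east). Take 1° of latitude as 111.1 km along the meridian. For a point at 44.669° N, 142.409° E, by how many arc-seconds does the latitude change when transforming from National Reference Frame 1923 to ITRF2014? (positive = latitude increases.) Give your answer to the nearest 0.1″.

1° of latitude = 111.1 km, so Δφ = -38.0 / 111100 = -0.0003420° = -1.231″.

Δφ = -1.2″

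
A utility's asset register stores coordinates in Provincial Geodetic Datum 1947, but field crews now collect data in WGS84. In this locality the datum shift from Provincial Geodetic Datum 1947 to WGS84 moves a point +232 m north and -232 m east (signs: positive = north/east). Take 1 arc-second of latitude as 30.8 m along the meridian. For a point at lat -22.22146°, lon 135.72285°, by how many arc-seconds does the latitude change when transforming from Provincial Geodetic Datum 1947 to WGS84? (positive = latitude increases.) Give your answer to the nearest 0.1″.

1″ of latitude = 30.80 m, so Δφ = 232.0 / 30.80 = 7.532″.

Δφ = 7.5″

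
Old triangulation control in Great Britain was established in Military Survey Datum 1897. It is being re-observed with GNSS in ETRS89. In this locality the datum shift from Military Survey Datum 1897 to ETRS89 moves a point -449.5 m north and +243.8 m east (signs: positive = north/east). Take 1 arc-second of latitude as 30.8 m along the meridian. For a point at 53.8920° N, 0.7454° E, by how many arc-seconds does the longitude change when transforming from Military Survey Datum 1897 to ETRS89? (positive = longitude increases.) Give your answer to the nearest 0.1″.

Δλ = 13.4″

At latitude 53.8920°, cos φ = 0.589309.
1″ of longitude at this latitude = 30.80 × cos φ = 18.1507 m, so Δλ = 243.8 / 18.1507 = 13.432″.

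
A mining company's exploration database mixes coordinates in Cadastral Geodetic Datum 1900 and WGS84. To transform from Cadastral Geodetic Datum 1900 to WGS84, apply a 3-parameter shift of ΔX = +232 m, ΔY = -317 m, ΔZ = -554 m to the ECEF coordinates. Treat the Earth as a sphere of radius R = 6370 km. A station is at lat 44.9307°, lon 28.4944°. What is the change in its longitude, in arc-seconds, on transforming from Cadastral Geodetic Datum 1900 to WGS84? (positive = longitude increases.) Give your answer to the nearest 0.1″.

Δλ = -17.8″

sin φ = 0.706251, cos φ = 0.707962, sin λ = 0.477073, cos λ = 0.878864.
East component: ΔE = −sin λ·ΔX + cos λ·ΔY = −(0.477073)(232) + (0.878864)(-317) = -389.28 m.
1° of latitude spans πR/180 = 111177 m; at latitude φ, 1° of longitude spans that × cos φ = 78709.4 m, so Δλ = -389.28 / 78709.4 × 3600 = -17.805″.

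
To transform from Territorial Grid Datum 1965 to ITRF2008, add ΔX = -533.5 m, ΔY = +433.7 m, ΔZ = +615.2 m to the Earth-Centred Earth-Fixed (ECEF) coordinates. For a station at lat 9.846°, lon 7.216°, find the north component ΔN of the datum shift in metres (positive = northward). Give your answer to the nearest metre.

At φ = 9.846°, λ = 7.216°: sin φ = 0.171001, cos φ = 0.985271, sin λ = 0.125610, cos λ = 0.992080.
ΔN = −sin φ cos λ·ΔX − sin φ sin λ·ΔY + cos φ·ΔZ = −(0.171001)(0.992080)(-533.5) − (0.171001)(0.125610)(433.7) + (0.985271)(615.2) = 687.33 m.

ΔN = 687 m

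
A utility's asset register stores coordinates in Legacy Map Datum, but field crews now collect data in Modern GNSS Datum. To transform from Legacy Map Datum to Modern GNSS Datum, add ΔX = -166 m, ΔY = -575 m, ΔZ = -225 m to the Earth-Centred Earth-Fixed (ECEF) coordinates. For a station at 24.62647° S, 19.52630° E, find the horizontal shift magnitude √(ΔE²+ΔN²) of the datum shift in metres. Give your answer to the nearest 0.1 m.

The local east axis at (φ, λ) is (−sin λ, cos λ, 0), so ΔE = −sin(19.52630°)·(-166) + cos(19.52630°)·(-575) = -486.45 m.
The local north axis is (−sin φ cos λ, −sin φ sin λ, cos φ), giving ΔN = -65.194 − 80.085 − 204.535 = -349.81 m.
Horizontal magnitude = √(ΔE² + ΔN²) = √((-486.45)² + (-349.81)²) = 599.17 m.

599.2 m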